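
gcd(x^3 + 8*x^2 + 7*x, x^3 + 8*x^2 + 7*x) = x^3 + 8*x^2 + 7*x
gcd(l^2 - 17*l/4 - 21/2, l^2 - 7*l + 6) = l - 6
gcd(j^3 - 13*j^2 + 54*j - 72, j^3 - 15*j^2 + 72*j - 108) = j^2 - 9*j + 18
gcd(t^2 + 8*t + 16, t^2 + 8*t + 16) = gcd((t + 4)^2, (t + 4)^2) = t^2 + 8*t + 16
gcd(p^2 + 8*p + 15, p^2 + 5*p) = p + 5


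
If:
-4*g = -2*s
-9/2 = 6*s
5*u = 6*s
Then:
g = -3/8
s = -3/4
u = -9/10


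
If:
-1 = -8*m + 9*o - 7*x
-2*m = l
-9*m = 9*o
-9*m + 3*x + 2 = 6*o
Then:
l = -17/36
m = 17/72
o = -17/72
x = -31/72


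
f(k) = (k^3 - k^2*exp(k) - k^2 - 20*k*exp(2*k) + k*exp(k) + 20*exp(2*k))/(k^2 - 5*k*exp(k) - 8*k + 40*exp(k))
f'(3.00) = -55.87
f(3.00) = -33.34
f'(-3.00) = 0.60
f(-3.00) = -1.02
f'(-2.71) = 0.59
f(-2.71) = -0.85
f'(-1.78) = 0.56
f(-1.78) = -0.31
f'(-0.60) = 0.44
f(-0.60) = 0.30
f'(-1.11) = 0.52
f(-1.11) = 0.05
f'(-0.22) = 0.32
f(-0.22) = 0.44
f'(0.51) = -0.39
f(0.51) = 0.47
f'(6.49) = -17687.27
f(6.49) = -9600.53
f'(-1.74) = 0.56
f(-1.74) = -0.29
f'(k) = (-k^2*exp(k) + 3*k^2 - 40*k*exp(2*k) - k*exp(k) - 2*k + 20*exp(2*k) + exp(k))/(k^2 - 5*k*exp(k) - 8*k + 40*exp(k)) + (5*k*exp(k) - 2*k - 35*exp(k) + 8)*(k^3 - k^2*exp(k) - k^2 - 20*k*exp(2*k) + k*exp(k) + 20*exp(2*k))/(k^2 - 5*k*exp(k) - 8*k + 40*exp(k))^2 = (4*k^2*exp(k) + k^2 - 36*k*exp(k) - 16*k + 4*exp(k) + 8)/(k^2 - 16*k + 64)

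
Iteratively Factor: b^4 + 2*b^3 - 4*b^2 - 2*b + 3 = (b - 1)*(b^3 + 3*b^2 - b - 3) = (b - 1)^2*(b^2 + 4*b + 3) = (b - 1)^2*(b + 3)*(b + 1)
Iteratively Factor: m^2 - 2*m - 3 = (m - 3)*(m + 1)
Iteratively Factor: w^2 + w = (w + 1)*(w)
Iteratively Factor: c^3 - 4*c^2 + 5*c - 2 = (c - 1)*(c^2 - 3*c + 2) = (c - 1)^2*(c - 2)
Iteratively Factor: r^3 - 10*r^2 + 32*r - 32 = (r - 2)*(r^2 - 8*r + 16) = (r - 4)*(r - 2)*(r - 4)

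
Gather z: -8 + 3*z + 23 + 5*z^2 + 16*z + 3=5*z^2 + 19*z + 18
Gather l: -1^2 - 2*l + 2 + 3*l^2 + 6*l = 3*l^2 + 4*l + 1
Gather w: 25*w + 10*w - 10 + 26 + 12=35*w + 28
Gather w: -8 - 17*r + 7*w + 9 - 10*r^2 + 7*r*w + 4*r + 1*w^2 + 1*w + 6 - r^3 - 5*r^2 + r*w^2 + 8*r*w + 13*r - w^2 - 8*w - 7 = -r^3 - 15*r^2 + r*w^2 + 15*r*w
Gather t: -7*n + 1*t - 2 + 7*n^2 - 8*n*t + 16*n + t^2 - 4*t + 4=7*n^2 + 9*n + t^2 + t*(-8*n - 3) + 2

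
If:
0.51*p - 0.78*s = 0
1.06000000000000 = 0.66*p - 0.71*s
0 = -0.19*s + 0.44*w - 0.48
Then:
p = 5.41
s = 3.54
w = 2.62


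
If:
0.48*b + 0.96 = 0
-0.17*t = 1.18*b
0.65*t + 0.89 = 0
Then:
No Solution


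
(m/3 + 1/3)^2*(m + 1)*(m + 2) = m^4/9 + 5*m^3/9 + m^2 + 7*m/9 + 2/9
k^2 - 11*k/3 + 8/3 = (k - 8/3)*(k - 1)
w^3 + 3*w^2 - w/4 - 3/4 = (w - 1/2)*(w + 1/2)*(w + 3)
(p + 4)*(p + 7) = p^2 + 11*p + 28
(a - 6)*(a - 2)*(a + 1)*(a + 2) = a^4 - 5*a^3 - 10*a^2 + 20*a + 24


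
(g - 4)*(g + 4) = g^2 - 16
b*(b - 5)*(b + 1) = b^3 - 4*b^2 - 5*b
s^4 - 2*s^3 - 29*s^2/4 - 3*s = s*(s - 4)*(s + 1/2)*(s + 3/2)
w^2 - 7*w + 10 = (w - 5)*(w - 2)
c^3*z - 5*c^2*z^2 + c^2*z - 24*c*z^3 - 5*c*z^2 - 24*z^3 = (c - 8*z)*(c + 3*z)*(c*z + z)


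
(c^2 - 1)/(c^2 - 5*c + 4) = (c + 1)/(c - 4)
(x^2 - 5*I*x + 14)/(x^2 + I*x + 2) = (x - 7*I)/(x - I)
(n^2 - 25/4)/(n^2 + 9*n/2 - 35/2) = (n + 5/2)/(n + 7)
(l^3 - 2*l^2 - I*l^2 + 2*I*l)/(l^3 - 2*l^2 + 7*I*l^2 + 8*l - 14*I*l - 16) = l/(l + 8*I)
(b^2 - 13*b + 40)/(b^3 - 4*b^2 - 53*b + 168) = (b - 5)/(b^2 + 4*b - 21)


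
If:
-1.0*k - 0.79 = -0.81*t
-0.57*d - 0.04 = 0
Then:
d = -0.07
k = 0.81*t - 0.79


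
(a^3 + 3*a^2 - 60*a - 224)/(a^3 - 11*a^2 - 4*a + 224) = (a + 7)/(a - 7)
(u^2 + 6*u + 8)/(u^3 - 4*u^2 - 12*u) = (u + 4)/(u*(u - 6))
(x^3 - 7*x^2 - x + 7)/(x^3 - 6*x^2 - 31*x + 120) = (x^3 - 7*x^2 - x + 7)/(x^3 - 6*x^2 - 31*x + 120)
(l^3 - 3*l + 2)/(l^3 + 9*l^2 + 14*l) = (l^2 - 2*l + 1)/(l*(l + 7))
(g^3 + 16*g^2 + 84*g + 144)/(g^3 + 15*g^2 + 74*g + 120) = (g + 6)/(g + 5)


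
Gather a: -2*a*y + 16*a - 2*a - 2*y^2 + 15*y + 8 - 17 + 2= a*(14 - 2*y) - 2*y^2 + 15*y - 7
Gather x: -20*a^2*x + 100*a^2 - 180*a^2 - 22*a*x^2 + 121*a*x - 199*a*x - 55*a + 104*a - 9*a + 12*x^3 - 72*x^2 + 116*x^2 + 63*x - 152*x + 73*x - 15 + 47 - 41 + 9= -80*a^2 + 40*a + 12*x^3 + x^2*(44 - 22*a) + x*(-20*a^2 - 78*a - 16)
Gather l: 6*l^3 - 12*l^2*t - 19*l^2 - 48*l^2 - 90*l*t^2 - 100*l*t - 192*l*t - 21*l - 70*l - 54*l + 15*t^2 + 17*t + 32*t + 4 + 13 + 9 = 6*l^3 + l^2*(-12*t - 67) + l*(-90*t^2 - 292*t - 145) + 15*t^2 + 49*t + 26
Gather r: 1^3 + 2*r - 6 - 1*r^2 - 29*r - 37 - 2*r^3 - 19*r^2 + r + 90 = -2*r^3 - 20*r^2 - 26*r + 48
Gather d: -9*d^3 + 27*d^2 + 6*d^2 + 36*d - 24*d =-9*d^3 + 33*d^2 + 12*d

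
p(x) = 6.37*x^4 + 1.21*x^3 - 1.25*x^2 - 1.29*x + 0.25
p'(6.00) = 5618.07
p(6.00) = 8464.39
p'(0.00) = -1.29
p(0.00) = 0.25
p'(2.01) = 215.26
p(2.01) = 106.41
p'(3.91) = 1567.54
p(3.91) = 1537.26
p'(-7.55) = -10741.29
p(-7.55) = 20115.94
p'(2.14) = 259.70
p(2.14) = 137.22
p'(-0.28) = -0.86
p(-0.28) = 0.53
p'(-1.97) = -177.08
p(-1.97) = 84.63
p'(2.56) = 443.58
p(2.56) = 282.65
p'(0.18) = -1.47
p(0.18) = -0.01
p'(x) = 25.48*x^3 + 3.63*x^2 - 2.5*x - 1.29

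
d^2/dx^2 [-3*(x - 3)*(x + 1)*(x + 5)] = -18*x - 18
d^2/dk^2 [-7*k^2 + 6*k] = -14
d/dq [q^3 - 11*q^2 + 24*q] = 3*q^2 - 22*q + 24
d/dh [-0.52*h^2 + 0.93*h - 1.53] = 0.93 - 1.04*h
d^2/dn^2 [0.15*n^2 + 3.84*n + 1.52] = 0.300000000000000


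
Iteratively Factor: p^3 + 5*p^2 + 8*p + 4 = (p + 2)*(p^2 + 3*p + 2) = (p + 2)^2*(p + 1)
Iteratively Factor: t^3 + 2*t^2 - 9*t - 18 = (t - 3)*(t^2 + 5*t + 6) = (t - 3)*(t + 2)*(t + 3)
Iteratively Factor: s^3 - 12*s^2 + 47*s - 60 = (s - 4)*(s^2 - 8*s + 15) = (s - 4)*(s - 3)*(s - 5)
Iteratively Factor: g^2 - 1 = (g - 1)*(g + 1)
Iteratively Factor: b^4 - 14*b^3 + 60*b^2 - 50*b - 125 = (b - 5)*(b^3 - 9*b^2 + 15*b + 25) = (b - 5)^2*(b^2 - 4*b - 5) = (b - 5)^3*(b + 1)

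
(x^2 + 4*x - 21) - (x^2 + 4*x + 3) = -24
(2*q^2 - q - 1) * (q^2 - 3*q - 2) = 2*q^4 - 7*q^3 - 2*q^2 + 5*q + 2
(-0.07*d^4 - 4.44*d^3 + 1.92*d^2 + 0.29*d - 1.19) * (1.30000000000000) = -0.091*d^4 - 5.772*d^3 + 2.496*d^2 + 0.377*d - 1.547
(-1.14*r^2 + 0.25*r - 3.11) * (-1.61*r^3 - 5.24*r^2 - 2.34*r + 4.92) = 1.8354*r^5 + 5.5711*r^4 + 6.3647*r^3 + 10.1026*r^2 + 8.5074*r - 15.3012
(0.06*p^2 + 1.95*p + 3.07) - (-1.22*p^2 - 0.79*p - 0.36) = 1.28*p^2 + 2.74*p + 3.43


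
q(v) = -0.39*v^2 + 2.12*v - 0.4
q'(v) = 2.12 - 0.78*v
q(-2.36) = -7.58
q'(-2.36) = 3.96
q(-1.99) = -6.16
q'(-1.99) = 3.67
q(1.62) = 2.01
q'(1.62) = 0.86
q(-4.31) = -16.78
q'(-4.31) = 5.48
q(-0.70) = -2.08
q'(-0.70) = 2.67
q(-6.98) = -34.20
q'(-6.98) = 7.56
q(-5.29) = -22.53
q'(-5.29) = 6.25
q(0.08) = -0.23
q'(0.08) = 2.06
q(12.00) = -31.12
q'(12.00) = -7.24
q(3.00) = 2.45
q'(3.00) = -0.22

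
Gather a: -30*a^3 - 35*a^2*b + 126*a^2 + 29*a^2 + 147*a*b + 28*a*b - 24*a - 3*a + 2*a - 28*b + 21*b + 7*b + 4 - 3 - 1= -30*a^3 + a^2*(155 - 35*b) + a*(175*b - 25)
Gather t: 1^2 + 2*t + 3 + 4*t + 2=6*t + 6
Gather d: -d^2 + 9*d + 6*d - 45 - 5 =-d^2 + 15*d - 50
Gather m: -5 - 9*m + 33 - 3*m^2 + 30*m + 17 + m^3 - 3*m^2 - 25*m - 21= m^3 - 6*m^2 - 4*m + 24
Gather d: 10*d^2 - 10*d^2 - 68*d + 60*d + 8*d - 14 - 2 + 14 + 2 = 0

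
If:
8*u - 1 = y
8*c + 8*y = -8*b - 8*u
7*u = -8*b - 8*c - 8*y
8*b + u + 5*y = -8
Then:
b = -3/8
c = 11/8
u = 0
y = -1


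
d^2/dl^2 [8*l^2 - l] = 16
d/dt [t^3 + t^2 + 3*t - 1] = 3*t^2 + 2*t + 3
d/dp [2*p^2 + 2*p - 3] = 4*p + 2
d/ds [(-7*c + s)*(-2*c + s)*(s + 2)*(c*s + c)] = c*(28*c^2*s + 42*c^2 - 27*c*s^2 - 54*c*s - 18*c + 4*s^3 + 9*s^2 + 4*s)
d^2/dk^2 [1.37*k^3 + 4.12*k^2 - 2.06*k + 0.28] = 8.22*k + 8.24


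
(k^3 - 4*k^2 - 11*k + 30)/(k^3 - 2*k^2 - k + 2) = (k^2 - 2*k - 15)/(k^2 - 1)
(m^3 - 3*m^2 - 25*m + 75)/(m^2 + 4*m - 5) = (m^2 - 8*m + 15)/(m - 1)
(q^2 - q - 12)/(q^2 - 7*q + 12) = (q + 3)/(q - 3)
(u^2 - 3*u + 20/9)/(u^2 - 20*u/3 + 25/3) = (u - 4/3)/(u - 5)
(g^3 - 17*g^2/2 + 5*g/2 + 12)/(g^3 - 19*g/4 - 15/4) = 2*(2*g^2 - 19*g + 24)/(4*g^2 - 4*g - 15)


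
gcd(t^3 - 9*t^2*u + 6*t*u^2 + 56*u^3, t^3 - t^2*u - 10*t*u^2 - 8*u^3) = t^2 - 2*t*u - 8*u^2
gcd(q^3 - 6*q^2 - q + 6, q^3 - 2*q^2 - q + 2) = q^2 - 1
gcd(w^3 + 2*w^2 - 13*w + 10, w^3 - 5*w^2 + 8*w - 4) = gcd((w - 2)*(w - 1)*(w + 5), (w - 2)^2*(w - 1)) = w^2 - 3*w + 2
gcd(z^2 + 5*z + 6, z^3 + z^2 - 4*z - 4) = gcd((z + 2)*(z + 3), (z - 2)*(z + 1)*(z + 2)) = z + 2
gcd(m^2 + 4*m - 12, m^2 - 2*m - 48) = m + 6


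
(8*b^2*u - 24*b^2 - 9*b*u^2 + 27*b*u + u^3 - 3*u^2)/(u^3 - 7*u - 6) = (8*b^2 - 9*b*u + u^2)/(u^2 + 3*u + 2)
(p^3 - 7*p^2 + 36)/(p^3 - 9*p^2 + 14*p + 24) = (p^2 - p - 6)/(p^2 - 3*p - 4)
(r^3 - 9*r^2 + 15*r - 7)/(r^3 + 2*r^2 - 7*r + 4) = (r - 7)/(r + 4)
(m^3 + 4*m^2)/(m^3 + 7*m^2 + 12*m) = m/(m + 3)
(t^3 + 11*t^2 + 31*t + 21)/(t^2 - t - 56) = (t^2 + 4*t + 3)/(t - 8)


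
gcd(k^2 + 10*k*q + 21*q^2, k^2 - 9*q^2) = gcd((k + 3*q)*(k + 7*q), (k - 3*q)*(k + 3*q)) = k + 3*q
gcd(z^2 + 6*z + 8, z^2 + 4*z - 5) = 1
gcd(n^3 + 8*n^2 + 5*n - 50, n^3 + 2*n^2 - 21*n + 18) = 1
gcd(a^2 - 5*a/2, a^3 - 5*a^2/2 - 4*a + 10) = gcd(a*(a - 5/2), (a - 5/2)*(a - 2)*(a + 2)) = a - 5/2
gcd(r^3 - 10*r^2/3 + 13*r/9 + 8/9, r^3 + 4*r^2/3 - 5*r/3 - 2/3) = r^2 - 2*r/3 - 1/3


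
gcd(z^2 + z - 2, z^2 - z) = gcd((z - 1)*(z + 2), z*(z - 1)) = z - 1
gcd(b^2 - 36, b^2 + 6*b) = b + 6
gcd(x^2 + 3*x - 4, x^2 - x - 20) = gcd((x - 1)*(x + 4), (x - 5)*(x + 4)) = x + 4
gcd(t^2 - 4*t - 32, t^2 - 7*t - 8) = t - 8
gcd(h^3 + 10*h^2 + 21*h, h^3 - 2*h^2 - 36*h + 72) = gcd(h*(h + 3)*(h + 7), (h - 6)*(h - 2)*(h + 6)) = 1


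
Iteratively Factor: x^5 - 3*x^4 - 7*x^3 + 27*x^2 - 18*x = (x + 3)*(x^4 - 6*x^3 + 11*x^2 - 6*x) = (x - 1)*(x + 3)*(x^3 - 5*x^2 + 6*x) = (x - 3)*(x - 1)*(x + 3)*(x^2 - 2*x) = x*(x - 3)*(x - 1)*(x + 3)*(x - 2)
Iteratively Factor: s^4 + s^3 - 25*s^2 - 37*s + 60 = (s - 5)*(s^3 + 6*s^2 + 5*s - 12) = (s - 5)*(s - 1)*(s^2 + 7*s + 12) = (s - 5)*(s - 1)*(s + 3)*(s + 4)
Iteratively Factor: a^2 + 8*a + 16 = (a + 4)*(a + 4)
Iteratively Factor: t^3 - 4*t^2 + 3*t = (t)*(t^2 - 4*t + 3) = t*(t - 3)*(t - 1)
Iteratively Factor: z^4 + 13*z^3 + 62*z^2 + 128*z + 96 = (z + 2)*(z^3 + 11*z^2 + 40*z + 48) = (z + 2)*(z + 3)*(z^2 + 8*z + 16) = (z + 2)*(z + 3)*(z + 4)*(z + 4)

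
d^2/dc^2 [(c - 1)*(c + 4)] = 2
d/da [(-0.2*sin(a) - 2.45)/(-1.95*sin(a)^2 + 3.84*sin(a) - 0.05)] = (-0.39*sin(a)^2 - 9.555*sin(a) + 9.418)*cos(a)/(3.8025*sin(a)^4 - 14.976*sin(a)^3 + 14.9406*sin(a)^2 - 0.384*sin(a) + 0.0025)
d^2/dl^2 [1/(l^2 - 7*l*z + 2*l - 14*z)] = 2*(-l^2 + 7*l*z - 2*l + 14*z + (2*l - 7*z + 2)^2)/(l^2 - 7*l*z + 2*l - 14*z)^3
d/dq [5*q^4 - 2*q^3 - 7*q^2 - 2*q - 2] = 20*q^3 - 6*q^2 - 14*q - 2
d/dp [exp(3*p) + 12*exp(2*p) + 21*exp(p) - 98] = 3*(exp(2*p) + 8*exp(p) + 7)*exp(p)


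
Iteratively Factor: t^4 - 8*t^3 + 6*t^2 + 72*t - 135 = (t + 3)*(t^3 - 11*t^2 + 39*t - 45) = (t - 3)*(t + 3)*(t^2 - 8*t + 15) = (t - 5)*(t - 3)*(t + 3)*(t - 3)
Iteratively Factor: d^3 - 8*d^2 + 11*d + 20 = (d + 1)*(d^2 - 9*d + 20) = (d - 4)*(d + 1)*(d - 5)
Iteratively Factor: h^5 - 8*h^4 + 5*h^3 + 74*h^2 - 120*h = (h - 4)*(h^4 - 4*h^3 - 11*h^2 + 30*h) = h*(h - 4)*(h^3 - 4*h^2 - 11*h + 30) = h*(h - 4)*(h + 3)*(h^2 - 7*h + 10) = h*(h - 5)*(h - 4)*(h + 3)*(h - 2)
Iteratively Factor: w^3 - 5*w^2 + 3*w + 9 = (w + 1)*(w^2 - 6*w + 9) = (w - 3)*(w + 1)*(w - 3)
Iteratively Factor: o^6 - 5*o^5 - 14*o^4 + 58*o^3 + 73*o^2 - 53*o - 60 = (o + 3)*(o^5 - 8*o^4 + 10*o^3 + 28*o^2 - 11*o - 20) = (o + 1)*(o + 3)*(o^4 - 9*o^3 + 19*o^2 + 9*o - 20) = (o - 5)*(o + 1)*(o + 3)*(o^3 - 4*o^2 - o + 4) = (o - 5)*(o - 4)*(o + 1)*(o + 3)*(o^2 - 1) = (o - 5)*(o - 4)*(o - 1)*(o + 1)*(o + 3)*(o + 1)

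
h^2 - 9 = (h - 3)*(h + 3)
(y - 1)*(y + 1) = y^2 - 1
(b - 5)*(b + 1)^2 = b^3 - 3*b^2 - 9*b - 5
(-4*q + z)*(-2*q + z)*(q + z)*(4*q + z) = 32*q^4 + 16*q^3*z - 18*q^2*z^2 - q*z^3 + z^4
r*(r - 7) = r^2 - 7*r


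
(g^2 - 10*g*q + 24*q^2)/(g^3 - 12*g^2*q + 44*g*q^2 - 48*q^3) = 1/(g - 2*q)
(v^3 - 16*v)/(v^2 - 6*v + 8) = v*(v + 4)/(v - 2)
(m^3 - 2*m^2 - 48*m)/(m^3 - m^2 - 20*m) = (-m^2 + 2*m + 48)/(-m^2 + m + 20)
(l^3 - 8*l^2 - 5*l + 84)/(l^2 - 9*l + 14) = (l^2 - l - 12)/(l - 2)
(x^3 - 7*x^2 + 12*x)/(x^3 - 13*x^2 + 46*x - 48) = x*(x - 4)/(x^2 - 10*x + 16)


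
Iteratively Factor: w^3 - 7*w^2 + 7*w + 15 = (w - 3)*(w^2 - 4*w - 5) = (w - 3)*(w + 1)*(w - 5)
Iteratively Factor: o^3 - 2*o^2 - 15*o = (o - 5)*(o^2 + 3*o) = o*(o - 5)*(o + 3)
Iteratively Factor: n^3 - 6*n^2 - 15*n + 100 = (n + 4)*(n^2 - 10*n + 25) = (n - 5)*(n + 4)*(n - 5)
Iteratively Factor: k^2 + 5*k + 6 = (k + 2)*(k + 3)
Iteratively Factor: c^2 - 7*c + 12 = (c - 4)*(c - 3)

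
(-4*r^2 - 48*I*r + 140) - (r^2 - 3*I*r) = -5*r^2 - 45*I*r + 140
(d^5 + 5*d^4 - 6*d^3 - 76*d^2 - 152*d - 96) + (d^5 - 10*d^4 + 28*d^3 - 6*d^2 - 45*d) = 2*d^5 - 5*d^4 + 22*d^3 - 82*d^2 - 197*d - 96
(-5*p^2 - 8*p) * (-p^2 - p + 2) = 5*p^4 + 13*p^3 - 2*p^2 - 16*p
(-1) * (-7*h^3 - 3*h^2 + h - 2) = 7*h^3 + 3*h^2 - h + 2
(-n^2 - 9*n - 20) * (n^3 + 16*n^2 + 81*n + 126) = -n^5 - 25*n^4 - 245*n^3 - 1175*n^2 - 2754*n - 2520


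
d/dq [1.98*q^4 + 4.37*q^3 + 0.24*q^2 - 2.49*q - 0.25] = 7.92*q^3 + 13.11*q^2 + 0.48*q - 2.49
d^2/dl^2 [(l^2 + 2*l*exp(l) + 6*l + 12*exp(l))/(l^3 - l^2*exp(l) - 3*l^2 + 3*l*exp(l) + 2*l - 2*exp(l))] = (((l^2 + 2*l*exp(l) + 6*l + 12*exp(l))*(l^2*exp(l) + l*exp(l) - 6*l - 2*exp(l) + 6) - 4*(l*exp(l) + l + 7*exp(l) + 3)*(-l^2*exp(l) + 3*l^2 + l*exp(l) - 6*l + exp(l) + 2))*(l^3 - l^2*exp(l) - 3*l^2 + 3*l*exp(l) + 2*l - 2*exp(l)) + 2*(l*exp(l) + 8*exp(l) + 1)*(l^3 - l^2*exp(l) - 3*l^2 + 3*l*exp(l) + 2*l - 2*exp(l))^2 + 2*(l^2 + 2*l*exp(l) + 6*l + 12*exp(l))*(-l^2*exp(l) + 3*l^2 + l*exp(l) - 6*l + exp(l) + 2)^2)/(l^3 - l^2*exp(l) - 3*l^2 + 3*l*exp(l) + 2*l - 2*exp(l))^3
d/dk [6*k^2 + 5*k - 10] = 12*k + 5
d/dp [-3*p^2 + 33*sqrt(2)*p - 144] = -6*p + 33*sqrt(2)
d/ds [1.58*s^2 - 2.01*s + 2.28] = 3.16*s - 2.01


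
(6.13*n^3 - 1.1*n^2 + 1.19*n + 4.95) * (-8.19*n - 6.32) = -50.2047*n^4 - 29.7326*n^3 - 2.7941*n^2 - 48.0613*n - 31.284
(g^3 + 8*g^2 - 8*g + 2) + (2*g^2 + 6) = g^3 + 10*g^2 - 8*g + 8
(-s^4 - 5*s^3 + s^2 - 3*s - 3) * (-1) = s^4 + 5*s^3 - s^2 + 3*s + 3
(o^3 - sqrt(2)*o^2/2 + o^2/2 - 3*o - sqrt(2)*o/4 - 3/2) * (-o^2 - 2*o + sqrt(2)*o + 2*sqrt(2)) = -o^5 - 5*o^4/2 + 3*sqrt(2)*o^4/2 + o^3 + 15*sqrt(2)*o^3/4 - 3*sqrt(2)*o^2/2 + 5*o^2 - 15*sqrt(2)*o/2 + 2*o - 3*sqrt(2)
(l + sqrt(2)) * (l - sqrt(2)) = l^2 - 2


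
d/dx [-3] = 0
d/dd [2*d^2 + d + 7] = 4*d + 1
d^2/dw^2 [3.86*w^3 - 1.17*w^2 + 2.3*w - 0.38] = 23.16*w - 2.34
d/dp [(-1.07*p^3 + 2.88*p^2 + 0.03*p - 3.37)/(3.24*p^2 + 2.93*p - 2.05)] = (-3.4668*p^4 - 6.2702*p^3 + 14.9217*p^2 + 10.0296*p + 9.8126)/(10.4976*p^4 + 18.9864*p^3 - 4.6991*p^2 - 12.013*p + 4.2025)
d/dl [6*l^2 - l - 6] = 12*l - 1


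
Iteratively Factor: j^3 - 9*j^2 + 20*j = (j - 5)*(j^2 - 4*j) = j*(j - 5)*(j - 4)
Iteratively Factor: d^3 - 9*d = (d - 3)*(d^2 + 3*d) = d*(d - 3)*(d + 3)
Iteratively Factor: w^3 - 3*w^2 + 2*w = (w - 1)*(w^2 - 2*w) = (w - 2)*(w - 1)*(w)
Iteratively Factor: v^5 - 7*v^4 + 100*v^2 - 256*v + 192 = (v - 2)*(v^4 - 5*v^3 - 10*v^2 + 80*v - 96) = (v - 3)*(v - 2)*(v^3 - 2*v^2 - 16*v + 32) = (v - 3)*(v - 2)*(v + 4)*(v^2 - 6*v + 8) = (v - 3)*(v - 2)^2*(v + 4)*(v - 4)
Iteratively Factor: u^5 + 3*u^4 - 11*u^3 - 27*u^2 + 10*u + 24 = (u + 1)*(u^4 + 2*u^3 - 13*u^2 - 14*u + 24) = (u - 1)*(u + 1)*(u^3 + 3*u^2 - 10*u - 24) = (u - 3)*(u - 1)*(u + 1)*(u^2 + 6*u + 8) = (u - 3)*(u - 1)*(u + 1)*(u + 4)*(u + 2)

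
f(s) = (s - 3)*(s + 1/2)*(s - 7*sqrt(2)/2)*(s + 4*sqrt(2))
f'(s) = (s - 3)*(s + 1/2)*(s - 7*sqrt(2)/2) + (s - 3)*(s + 1/2)*(s + 4*sqrt(2)) + (s - 3)*(s - 7*sqrt(2)/2)*(s + 4*sqrt(2)) + (s + 1/2)*(s - 7*sqrt(2)/2)*(s + 4*sqrt(2)) = 4*s^3 - 15*s^2/2 + 3*sqrt(2)*s^2/2 - 59*s - 5*sqrt(2)*s/2 - 3*sqrt(2)/4 + 70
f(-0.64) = -14.29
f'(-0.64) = 105.71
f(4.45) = -36.25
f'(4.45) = 36.63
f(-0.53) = -2.98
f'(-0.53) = 99.98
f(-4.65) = -306.86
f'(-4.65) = -158.75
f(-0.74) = -25.11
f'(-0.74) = 110.65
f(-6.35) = 428.41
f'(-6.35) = -775.03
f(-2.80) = -295.35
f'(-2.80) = 114.06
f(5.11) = 20.42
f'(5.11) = 142.67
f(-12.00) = 18546.29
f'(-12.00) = -6867.16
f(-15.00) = 48648.68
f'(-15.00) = -13703.23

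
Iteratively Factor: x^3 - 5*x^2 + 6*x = (x)*(x^2 - 5*x + 6) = x*(x - 2)*(x - 3)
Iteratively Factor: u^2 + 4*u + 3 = (u + 3)*(u + 1)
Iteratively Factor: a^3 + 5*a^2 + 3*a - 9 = (a + 3)*(a^2 + 2*a - 3) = (a + 3)^2*(a - 1)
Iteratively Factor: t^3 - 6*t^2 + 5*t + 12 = (t - 3)*(t^2 - 3*t - 4) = (t - 3)*(t + 1)*(t - 4)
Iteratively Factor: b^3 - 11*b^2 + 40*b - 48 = (b - 4)*(b^2 - 7*b + 12) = (b - 4)^2*(b - 3)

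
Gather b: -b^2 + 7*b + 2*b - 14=-b^2 + 9*b - 14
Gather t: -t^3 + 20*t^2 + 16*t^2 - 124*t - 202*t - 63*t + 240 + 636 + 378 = -t^3 + 36*t^2 - 389*t + 1254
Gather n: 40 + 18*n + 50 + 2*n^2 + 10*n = 2*n^2 + 28*n + 90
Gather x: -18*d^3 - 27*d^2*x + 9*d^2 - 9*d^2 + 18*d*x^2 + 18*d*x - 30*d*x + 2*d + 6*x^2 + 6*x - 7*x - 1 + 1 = -18*d^3 + 2*d + x^2*(18*d + 6) + x*(-27*d^2 - 12*d - 1)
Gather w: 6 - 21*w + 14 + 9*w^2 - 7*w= 9*w^2 - 28*w + 20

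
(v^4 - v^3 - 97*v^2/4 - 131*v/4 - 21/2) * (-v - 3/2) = -v^5 - v^4/2 + 103*v^3/4 + 553*v^2/8 + 477*v/8 + 63/4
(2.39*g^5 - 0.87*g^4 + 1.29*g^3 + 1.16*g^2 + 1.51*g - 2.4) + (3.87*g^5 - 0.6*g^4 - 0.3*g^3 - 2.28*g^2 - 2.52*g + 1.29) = 6.26*g^5 - 1.47*g^4 + 0.99*g^3 - 1.12*g^2 - 1.01*g - 1.11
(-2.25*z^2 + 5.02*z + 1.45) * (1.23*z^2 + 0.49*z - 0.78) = -2.7675*z^4 + 5.0721*z^3 + 5.9983*z^2 - 3.2051*z - 1.131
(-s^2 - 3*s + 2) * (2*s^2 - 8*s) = -2*s^4 + 2*s^3 + 28*s^2 - 16*s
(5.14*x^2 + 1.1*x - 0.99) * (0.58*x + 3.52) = 2.9812*x^3 + 18.7308*x^2 + 3.2978*x - 3.4848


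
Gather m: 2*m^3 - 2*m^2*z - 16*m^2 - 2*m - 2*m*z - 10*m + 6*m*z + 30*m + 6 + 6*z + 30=2*m^3 + m^2*(-2*z - 16) + m*(4*z + 18) + 6*z + 36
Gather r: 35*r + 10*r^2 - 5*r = 10*r^2 + 30*r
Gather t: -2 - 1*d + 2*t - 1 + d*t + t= -d + t*(d + 3) - 3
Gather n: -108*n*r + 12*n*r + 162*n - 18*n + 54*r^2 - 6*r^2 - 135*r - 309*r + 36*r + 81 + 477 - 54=n*(144 - 96*r) + 48*r^2 - 408*r + 504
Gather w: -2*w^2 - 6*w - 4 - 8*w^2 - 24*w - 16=-10*w^2 - 30*w - 20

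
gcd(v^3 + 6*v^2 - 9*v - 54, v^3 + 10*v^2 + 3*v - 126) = v^2 + 3*v - 18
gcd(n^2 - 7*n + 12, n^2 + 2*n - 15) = n - 3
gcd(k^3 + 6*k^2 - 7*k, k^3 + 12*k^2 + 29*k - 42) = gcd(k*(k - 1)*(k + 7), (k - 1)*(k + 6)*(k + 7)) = k^2 + 6*k - 7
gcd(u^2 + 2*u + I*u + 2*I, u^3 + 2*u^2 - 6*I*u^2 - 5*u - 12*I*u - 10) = u + 2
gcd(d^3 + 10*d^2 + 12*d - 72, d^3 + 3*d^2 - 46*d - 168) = d + 6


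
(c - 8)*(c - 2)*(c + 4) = c^3 - 6*c^2 - 24*c + 64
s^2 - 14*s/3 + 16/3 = (s - 8/3)*(s - 2)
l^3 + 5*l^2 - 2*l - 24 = (l - 2)*(l + 3)*(l + 4)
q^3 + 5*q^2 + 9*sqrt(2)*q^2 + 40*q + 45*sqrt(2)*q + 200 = (q + 5)*(q + 4*sqrt(2))*(q + 5*sqrt(2))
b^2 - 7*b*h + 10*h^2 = (b - 5*h)*(b - 2*h)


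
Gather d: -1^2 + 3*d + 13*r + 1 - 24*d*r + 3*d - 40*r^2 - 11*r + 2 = d*(6 - 24*r) - 40*r^2 + 2*r + 2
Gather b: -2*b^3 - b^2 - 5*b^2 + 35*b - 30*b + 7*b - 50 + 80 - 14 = -2*b^3 - 6*b^2 + 12*b + 16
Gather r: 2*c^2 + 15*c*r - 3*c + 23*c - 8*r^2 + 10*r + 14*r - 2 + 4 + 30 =2*c^2 + 20*c - 8*r^2 + r*(15*c + 24) + 32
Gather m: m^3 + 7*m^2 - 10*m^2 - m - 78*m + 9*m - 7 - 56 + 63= m^3 - 3*m^2 - 70*m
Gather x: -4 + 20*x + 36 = 20*x + 32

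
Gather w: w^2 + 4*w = w^2 + 4*w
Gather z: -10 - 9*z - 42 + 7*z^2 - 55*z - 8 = 7*z^2 - 64*z - 60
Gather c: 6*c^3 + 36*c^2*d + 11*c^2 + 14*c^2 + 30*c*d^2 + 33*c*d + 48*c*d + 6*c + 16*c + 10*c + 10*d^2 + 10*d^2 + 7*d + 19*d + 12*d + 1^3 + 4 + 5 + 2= 6*c^3 + c^2*(36*d + 25) + c*(30*d^2 + 81*d + 32) + 20*d^2 + 38*d + 12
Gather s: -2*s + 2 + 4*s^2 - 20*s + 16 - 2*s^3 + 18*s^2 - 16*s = -2*s^3 + 22*s^2 - 38*s + 18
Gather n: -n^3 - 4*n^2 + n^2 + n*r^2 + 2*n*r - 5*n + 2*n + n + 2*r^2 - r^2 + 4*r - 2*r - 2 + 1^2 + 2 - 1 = -n^3 - 3*n^2 + n*(r^2 + 2*r - 2) + r^2 + 2*r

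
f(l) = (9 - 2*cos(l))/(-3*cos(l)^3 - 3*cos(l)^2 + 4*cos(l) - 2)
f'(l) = (9 - 2*cos(l))*(-9*sin(l)*cos(l)^2 - 6*sin(l)*cos(l) + 4*sin(l))/(-3*cos(l)^3 - 3*cos(l)^2 + 4*cos(l) - 2)^2 + 2*sin(l)/(-3*cos(l)^3 - 3*cos(l)^2 + 4*cos(l) - 2) = 16*(12*cos(l)^3 - 75*cos(l)^2 - 54*cos(l) + 32)*sin(l)/(7*cos(l) - 6*cos(2*l) - 3*cos(3*l) - 14)^2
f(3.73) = -1.88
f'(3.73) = -0.31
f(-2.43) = -1.93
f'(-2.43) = -0.54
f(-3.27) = -1.83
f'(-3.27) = 0.00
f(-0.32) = -2.05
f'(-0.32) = 2.00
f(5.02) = -7.32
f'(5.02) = -6.60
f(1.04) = -7.05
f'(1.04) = -8.73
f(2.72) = -1.84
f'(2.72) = 0.12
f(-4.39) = -2.77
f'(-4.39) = 3.24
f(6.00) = -1.98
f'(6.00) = 1.71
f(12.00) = -2.85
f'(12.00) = 4.88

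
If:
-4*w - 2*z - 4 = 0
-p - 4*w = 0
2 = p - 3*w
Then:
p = 8/7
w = -2/7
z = -10/7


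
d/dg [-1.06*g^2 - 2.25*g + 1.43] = -2.12*g - 2.25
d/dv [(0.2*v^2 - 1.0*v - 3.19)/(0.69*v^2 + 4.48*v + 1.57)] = (1.586*v^2 + 5.0302*v + 12.7212)/(0.4761*v^4 + 6.1824*v^3 + 22.237*v^2 + 14.0672*v + 2.4649)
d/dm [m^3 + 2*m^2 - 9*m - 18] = 3*m^2 + 4*m - 9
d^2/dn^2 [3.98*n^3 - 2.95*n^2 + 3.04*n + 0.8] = 23.88*n - 5.9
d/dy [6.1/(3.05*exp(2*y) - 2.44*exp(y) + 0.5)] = (14.884 - 37.21*exp(y))*exp(y)/(3.05*exp(2*y) - 2.44*exp(y) + 0.5)^2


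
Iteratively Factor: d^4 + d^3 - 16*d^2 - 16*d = (d + 1)*(d^3 - 16*d) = d*(d + 1)*(d^2 - 16) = d*(d + 1)*(d + 4)*(d - 4)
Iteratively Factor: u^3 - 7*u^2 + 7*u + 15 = (u - 5)*(u^2 - 2*u - 3) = (u - 5)*(u + 1)*(u - 3)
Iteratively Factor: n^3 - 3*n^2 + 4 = (n - 2)*(n^2 - n - 2) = (n - 2)*(n + 1)*(n - 2)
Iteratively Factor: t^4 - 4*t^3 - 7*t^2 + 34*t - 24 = (t - 1)*(t^3 - 3*t^2 - 10*t + 24) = (t - 4)*(t - 1)*(t^2 + t - 6) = (t - 4)*(t - 2)*(t - 1)*(t + 3)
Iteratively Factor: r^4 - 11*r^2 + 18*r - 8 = (r - 1)*(r^3 + r^2 - 10*r + 8) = (r - 1)^2*(r^2 + 2*r - 8) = (r - 2)*(r - 1)^2*(r + 4)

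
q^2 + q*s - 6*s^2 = (q - 2*s)*(q + 3*s)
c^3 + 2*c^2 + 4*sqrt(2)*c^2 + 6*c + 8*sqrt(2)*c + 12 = (c + 2)*(c + sqrt(2))*(c + 3*sqrt(2))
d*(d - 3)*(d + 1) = d^3 - 2*d^2 - 3*d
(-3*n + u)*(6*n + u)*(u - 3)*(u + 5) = -18*n^2*u^2 - 36*n^2*u + 270*n^2 + 3*n*u^3 + 6*n*u^2 - 45*n*u + u^4 + 2*u^3 - 15*u^2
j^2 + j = j*(j + 1)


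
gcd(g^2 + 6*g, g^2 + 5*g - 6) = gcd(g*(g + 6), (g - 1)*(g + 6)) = g + 6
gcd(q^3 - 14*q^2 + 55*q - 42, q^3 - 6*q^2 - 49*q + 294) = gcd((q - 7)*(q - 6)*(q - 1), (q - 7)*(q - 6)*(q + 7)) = q^2 - 13*q + 42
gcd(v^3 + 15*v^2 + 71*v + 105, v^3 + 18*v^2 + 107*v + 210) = v^2 + 12*v + 35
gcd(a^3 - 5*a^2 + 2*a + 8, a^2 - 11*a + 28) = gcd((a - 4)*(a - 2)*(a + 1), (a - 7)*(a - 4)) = a - 4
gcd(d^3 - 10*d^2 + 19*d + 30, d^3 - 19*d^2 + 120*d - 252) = d - 6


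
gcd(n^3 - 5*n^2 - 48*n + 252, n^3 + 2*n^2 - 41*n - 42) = n^2 + n - 42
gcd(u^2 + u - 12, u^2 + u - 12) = u^2 + u - 12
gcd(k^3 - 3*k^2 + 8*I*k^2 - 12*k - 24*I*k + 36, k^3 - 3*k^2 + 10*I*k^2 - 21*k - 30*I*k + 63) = k - 3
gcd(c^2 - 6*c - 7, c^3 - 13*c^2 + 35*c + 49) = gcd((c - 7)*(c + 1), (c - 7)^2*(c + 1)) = c^2 - 6*c - 7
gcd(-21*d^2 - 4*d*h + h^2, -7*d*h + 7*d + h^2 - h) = 7*d - h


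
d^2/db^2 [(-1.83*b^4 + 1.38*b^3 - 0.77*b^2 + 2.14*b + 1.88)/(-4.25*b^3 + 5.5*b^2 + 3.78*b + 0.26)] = (1.13686837721616e-13*b^8 - 2.27373675443232e-13*b^7 + 132.81415*b^6 - 124.5336*b^5 + 121.154532*b^4 + 478.0743*b^3 - 201.642888*b^2 - 229.174128*b - 44.037096)/(76.765625*b^9 - 298.03125*b^8 + 180.85875*b^7 + 349.68125*b^6 - 124.3929*b^5 - 234.2922*b^4 - 85.580652*b^3 - 12.260352*b^2 - 0.766584*b - 0.017576)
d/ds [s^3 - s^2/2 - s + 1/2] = 3*s^2 - s - 1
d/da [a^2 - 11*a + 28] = 2*a - 11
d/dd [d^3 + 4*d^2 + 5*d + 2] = 3*d^2 + 8*d + 5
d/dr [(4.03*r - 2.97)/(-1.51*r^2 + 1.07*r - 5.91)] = (6.0853*r^2 - 8.9694*r - 20.6394)/(2.2801*r^4 - 3.2314*r^3 + 18.9931*r^2 - 12.6474*r + 34.9281)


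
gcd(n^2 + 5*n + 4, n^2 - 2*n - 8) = 1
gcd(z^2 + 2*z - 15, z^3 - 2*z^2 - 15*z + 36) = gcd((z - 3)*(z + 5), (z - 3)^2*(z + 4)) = z - 3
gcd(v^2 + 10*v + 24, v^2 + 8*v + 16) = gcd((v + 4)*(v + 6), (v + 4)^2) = v + 4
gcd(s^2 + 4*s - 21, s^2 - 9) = s - 3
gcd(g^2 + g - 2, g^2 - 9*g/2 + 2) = 1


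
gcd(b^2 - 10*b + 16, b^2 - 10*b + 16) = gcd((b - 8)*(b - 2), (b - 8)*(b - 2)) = b^2 - 10*b + 16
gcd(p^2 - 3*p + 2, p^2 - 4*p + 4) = p - 2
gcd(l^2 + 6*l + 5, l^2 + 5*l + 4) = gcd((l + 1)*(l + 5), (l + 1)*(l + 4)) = l + 1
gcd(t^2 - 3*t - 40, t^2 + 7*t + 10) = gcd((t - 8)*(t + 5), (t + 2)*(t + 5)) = t + 5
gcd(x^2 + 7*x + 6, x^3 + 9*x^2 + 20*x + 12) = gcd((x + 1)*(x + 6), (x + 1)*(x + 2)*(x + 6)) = x^2 + 7*x + 6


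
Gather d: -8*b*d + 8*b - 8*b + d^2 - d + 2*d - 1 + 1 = d^2 + d*(1 - 8*b)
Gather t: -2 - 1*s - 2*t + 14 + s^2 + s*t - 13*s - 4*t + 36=s^2 - 14*s + t*(s - 6) + 48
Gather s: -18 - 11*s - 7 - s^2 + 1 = -s^2 - 11*s - 24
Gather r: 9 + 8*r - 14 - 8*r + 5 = 0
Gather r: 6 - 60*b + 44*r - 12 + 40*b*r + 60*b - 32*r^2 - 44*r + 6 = 40*b*r - 32*r^2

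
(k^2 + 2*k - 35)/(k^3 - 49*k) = (k - 5)/(k*(k - 7))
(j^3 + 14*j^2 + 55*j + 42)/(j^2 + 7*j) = j + 7 + 6/j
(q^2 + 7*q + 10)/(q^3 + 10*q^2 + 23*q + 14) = (q + 5)/(q^2 + 8*q + 7)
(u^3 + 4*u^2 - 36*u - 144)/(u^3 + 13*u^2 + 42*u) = (u^2 - 2*u - 24)/(u*(u + 7))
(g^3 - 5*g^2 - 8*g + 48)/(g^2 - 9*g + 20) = (g^2 - g - 12)/(g - 5)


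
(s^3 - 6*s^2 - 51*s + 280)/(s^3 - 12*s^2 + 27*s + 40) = (s + 7)/(s + 1)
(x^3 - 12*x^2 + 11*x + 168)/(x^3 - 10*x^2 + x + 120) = (x - 7)/(x - 5)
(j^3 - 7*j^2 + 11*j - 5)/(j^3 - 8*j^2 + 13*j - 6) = (j - 5)/(j - 6)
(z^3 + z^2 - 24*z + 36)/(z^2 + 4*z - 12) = z - 3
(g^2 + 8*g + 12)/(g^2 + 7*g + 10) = (g + 6)/(g + 5)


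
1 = 1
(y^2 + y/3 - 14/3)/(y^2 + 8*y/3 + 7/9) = 3*(y - 2)/(3*y + 1)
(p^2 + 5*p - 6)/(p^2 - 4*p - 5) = (-p^2 - 5*p + 6)/(-p^2 + 4*p + 5)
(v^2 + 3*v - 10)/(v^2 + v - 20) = (v - 2)/(v - 4)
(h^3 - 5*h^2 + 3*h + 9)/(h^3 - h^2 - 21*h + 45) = (h + 1)/(h + 5)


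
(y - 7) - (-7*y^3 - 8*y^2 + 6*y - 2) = 7*y^3 + 8*y^2 - 5*y - 5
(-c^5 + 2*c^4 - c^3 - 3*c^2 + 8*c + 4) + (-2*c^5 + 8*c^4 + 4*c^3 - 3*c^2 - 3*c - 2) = -3*c^5 + 10*c^4 + 3*c^3 - 6*c^2 + 5*c + 2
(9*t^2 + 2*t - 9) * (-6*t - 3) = -54*t^3 - 39*t^2 + 48*t + 27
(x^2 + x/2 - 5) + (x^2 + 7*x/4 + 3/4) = 2*x^2 + 9*x/4 - 17/4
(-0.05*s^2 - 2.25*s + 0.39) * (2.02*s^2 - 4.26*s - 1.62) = -0.101*s^4 - 4.332*s^3 + 10.4538*s^2 + 1.9836*s - 0.6318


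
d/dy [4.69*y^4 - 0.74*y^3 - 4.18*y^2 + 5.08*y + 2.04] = 18.76*y^3 - 2.22*y^2 - 8.36*y + 5.08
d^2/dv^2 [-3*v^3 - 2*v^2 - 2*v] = -18*v - 4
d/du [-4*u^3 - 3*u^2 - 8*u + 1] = -12*u^2 - 6*u - 8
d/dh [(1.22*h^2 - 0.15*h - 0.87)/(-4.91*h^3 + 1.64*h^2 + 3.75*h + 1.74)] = (5.9902*h^4 - 1.473*h^3 - 7.9941*h^2 + 7.0992*h + 3.0015)/(24.1081*h^6 - 16.1048*h^5 - 34.1354*h^4 - 4.7868*h^3 + 19.7697*h^2 + 13.05*h + 3.0276)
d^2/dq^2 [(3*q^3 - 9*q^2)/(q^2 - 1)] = 6*(q^3 - 9*q^2 + 3*q - 3)/(q^6 - 3*q^4 + 3*q^2 - 1)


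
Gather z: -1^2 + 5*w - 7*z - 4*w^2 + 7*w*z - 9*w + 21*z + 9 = -4*w^2 - 4*w + z*(7*w + 14) + 8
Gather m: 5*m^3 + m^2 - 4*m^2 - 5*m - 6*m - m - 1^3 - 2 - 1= 5*m^3 - 3*m^2 - 12*m - 4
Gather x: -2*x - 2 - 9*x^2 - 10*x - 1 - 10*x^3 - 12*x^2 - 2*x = -10*x^3 - 21*x^2 - 14*x - 3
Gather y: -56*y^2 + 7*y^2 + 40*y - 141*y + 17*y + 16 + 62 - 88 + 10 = -49*y^2 - 84*y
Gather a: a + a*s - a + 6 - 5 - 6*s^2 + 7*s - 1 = a*s - 6*s^2 + 7*s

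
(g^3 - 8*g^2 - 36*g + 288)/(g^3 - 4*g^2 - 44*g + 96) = (g - 6)/(g - 2)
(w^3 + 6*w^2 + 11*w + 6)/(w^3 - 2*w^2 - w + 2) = (w^2 + 5*w + 6)/(w^2 - 3*w + 2)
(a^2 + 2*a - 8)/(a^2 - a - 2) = (a + 4)/(a + 1)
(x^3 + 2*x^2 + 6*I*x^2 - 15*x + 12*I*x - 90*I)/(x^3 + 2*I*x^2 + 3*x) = (x^3 + x^2*(2 + 6*I) + 3*x*(-5 + 4*I) - 90*I)/(x*(x^2 + 2*I*x + 3))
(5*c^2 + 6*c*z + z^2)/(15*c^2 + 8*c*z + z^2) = (c + z)/(3*c + z)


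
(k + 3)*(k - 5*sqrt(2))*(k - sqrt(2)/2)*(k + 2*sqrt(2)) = k^4 - 7*sqrt(2)*k^3/2 + 3*k^3 - 17*k^2 - 21*sqrt(2)*k^2/2 - 51*k + 10*sqrt(2)*k + 30*sqrt(2)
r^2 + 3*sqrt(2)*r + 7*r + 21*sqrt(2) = (r + 7)*(r + 3*sqrt(2))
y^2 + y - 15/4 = (y - 3/2)*(y + 5/2)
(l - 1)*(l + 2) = l^2 + l - 2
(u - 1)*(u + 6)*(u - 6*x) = u^3 - 6*u^2*x + 5*u^2 - 30*u*x - 6*u + 36*x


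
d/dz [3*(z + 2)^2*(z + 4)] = 3*(z + 2)*(3*z + 10)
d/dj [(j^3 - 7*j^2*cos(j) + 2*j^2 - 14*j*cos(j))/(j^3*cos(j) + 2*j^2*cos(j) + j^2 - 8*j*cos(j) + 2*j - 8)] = (j^6*sin(j) + 4*j^5*sin(j) + 3*j^4*sin(j) + 7*j^4*cos(j)^2 + j^4 + 12*j^3*sin(j) + 28*j^3*cos(j)^2 - 16*j^3*cos(j) + 4*j^3 - 28*j^2*sin(j) + 84*j^2*cos(j)^2 - 16*j^2*cos(j) - 20*j^2 + 112*sqrt(2)*j*cos(j + pi/4) - 32*j + 112*cos(j))/((j - 2)^2*(j + 4)^2*(j*cos(j) + 1)^2)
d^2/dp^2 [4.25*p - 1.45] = 0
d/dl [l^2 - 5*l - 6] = 2*l - 5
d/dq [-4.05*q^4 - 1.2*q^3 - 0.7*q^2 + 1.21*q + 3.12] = -16.2*q^3 - 3.6*q^2 - 1.4*q + 1.21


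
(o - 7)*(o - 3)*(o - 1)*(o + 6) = o^4 - 5*o^3 - 35*o^2 + 165*o - 126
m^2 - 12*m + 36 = (m - 6)^2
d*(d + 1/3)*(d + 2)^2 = d^4 + 13*d^3/3 + 16*d^2/3 + 4*d/3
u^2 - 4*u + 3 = (u - 3)*(u - 1)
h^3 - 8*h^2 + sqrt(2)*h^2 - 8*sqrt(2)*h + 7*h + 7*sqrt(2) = (h - 7)*(h - 1)*(h + sqrt(2))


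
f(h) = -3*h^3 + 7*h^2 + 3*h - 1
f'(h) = -9*h^2 + 14*h + 3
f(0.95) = 5.60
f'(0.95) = 8.18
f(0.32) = 0.58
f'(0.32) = 6.56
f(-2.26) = 62.60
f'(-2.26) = -74.61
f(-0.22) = -1.29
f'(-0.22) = -0.52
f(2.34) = 5.91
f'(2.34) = -13.52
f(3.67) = -44.00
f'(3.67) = -66.84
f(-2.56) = 87.53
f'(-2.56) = -91.82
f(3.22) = -18.92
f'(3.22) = -45.24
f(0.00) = -1.00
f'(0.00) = 3.00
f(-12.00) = 6155.00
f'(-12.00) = -1461.00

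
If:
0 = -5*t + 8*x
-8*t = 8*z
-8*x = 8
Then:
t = -8/5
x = -1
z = 8/5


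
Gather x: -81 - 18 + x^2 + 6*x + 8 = x^2 + 6*x - 91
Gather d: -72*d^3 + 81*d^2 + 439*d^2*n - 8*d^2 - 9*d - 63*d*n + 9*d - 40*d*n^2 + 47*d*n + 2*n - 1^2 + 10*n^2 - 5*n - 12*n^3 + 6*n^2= -72*d^3 + d^2*(439*n + 73) + d*(-40*n^2 - 16*n) - 12*n^3 + 16*n^2 - 3*n - 1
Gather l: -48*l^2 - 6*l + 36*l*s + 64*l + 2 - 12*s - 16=-48*l^2 + l*(36*s + 58) - 12*s - 14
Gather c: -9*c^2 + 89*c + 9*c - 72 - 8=-9*c^2 + 98*c - 80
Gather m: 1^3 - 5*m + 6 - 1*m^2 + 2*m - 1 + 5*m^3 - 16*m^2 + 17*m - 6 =5*m^3 - 17*m^2 + 14*m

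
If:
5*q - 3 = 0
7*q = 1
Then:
No Solution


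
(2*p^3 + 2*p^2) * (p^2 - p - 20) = 2*p^5 - 42*p^3 - 40*p^2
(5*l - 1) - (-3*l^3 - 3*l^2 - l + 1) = 3*l^3 + 3*l^2 + 6*l - 2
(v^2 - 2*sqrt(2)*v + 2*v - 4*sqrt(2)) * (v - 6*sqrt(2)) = v^3 - 8*sqrt(2)*v^2 + 2*v^2 - 16*sqrt(2)*v + 24*v + 48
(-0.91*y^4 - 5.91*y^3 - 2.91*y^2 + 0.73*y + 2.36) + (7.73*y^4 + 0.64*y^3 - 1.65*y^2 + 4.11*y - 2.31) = 6.82*y^4 - 5.27*y^3 - 4.56*y^2 + 4.84*y + 0.0499999999999998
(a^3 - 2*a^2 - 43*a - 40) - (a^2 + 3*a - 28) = a^3 - 3*a^2 - 46*a - 12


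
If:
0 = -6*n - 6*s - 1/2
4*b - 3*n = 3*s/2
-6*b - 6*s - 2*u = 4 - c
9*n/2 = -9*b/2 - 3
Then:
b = -9/44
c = 2*u + 111/22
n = -61/132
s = 25/66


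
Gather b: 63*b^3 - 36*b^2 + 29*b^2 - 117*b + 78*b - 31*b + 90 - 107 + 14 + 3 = 63*b^3 - 7*b^2 - 70*b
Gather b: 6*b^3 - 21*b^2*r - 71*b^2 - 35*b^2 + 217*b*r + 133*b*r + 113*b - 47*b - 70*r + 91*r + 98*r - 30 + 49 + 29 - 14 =6*b^3 + b^2*(-21*r - 106) + b*(350*r + 66) + 119*r + 34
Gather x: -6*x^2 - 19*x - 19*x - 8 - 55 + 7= -6*x^2 - 38*x - 56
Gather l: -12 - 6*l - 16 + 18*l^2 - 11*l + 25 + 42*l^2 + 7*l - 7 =60*l^2 - 10*l - 10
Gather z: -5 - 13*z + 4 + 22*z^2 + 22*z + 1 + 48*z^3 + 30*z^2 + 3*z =48*z^3 + 52*z^2 + 12*z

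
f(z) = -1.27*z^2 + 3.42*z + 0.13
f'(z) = 3.42 - 2.54*z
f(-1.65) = -8.97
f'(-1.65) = 7.61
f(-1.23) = -6.00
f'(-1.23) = 6.54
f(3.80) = -5.21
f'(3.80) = -6.23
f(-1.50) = -7.86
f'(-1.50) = 7.23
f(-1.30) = -6.46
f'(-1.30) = 6.72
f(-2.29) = -14.36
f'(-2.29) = 9.24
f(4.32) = -8.80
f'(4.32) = -7.55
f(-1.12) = -5.29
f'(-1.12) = 6.26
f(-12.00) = -223.79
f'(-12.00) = 33.90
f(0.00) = 0.13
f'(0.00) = 3.42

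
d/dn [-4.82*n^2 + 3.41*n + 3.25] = 3.41 - 9.64*n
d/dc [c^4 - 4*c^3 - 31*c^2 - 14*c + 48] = 4*c^3 - 12*c^2 - 62*c - 14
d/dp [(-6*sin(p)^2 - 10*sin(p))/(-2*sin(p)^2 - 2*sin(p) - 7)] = 2*(-4*sin(p)^2 + 42*sin(p) + 35)*cos(p)/(2*sin(p) - cos(2*p) + 8)^2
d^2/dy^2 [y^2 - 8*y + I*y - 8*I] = 2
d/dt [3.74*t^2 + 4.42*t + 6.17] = 7.48*t + 4.42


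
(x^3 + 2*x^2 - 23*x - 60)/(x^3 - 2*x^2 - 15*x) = (x + 4)/x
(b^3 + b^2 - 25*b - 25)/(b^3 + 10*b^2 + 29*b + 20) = (b - 5)/(b + 4)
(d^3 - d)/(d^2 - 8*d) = (d^2 - 1)/(d - 8)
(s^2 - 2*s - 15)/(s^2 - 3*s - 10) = (s + 3)/(s + 2)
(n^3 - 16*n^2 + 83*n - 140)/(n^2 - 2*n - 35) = (n^2 - 9*n + 20)/(n + 5)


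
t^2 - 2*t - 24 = (t - 6)*(t + 4)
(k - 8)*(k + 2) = k^2 - 6*k - 16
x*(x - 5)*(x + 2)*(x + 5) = x^4 + 2*x^3 - 25*x^2 - 50*x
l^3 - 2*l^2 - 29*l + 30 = (l - 6)*(l - 1)*(l + 5)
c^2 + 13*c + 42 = (c + 6)*(c + 7)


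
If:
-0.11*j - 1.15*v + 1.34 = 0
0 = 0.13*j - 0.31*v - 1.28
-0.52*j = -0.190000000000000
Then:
No Solution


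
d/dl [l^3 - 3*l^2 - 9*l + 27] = 3*l^2 - 6*l - 9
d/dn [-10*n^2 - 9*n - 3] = -20*n - 9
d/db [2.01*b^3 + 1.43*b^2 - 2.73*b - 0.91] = 6.03*b^2 + 2.86*b - 2.73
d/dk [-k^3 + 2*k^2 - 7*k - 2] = -3*k^2 + 4*k - 7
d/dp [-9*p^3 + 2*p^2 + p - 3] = -27*p^2 + 4*p + 1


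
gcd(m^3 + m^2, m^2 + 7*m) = m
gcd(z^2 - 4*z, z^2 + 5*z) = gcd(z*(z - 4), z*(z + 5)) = z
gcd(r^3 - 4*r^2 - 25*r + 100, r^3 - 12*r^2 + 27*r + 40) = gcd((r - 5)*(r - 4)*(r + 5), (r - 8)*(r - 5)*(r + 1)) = r - 5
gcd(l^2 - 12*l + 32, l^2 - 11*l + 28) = l - 4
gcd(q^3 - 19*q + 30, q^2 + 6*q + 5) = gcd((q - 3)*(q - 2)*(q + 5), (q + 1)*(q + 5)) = q + 5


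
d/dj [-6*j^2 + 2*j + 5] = 2 - 12*j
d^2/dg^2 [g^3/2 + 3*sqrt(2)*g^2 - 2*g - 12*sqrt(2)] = 3*g + 6*sqrt(2)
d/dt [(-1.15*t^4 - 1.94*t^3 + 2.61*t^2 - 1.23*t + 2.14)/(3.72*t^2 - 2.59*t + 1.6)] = (-8.556*t^5 + 1.7187*t^4 + 2.6892*t^3 - 11.4963*t^2 - 7.5696*t + 3.5746)/(13.8384*t^4 - 19.2696*t^3 + 18.6121*t^2 - 8.288*t + 2.56)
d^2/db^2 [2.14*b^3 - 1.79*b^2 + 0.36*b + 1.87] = 12.84*b - 3.58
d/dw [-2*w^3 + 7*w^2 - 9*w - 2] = -6*w^2 + 14*w - 9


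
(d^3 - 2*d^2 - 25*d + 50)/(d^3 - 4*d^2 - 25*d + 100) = (d - 2)/(d - 4)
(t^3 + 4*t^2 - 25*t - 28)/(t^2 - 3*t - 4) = t + 7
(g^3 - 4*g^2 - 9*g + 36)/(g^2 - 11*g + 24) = (g^2 - g - 12)/(g - 8)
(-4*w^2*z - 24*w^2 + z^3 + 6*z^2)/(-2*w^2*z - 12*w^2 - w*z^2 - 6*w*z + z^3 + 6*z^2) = (2*w + z)/(w + z)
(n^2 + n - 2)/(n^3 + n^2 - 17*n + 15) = (n + 2)/(n^2 + 2*n - 15)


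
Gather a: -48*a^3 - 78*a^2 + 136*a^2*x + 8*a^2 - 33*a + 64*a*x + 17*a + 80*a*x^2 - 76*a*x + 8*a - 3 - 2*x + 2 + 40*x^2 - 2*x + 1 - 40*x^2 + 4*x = -48*a^3 + a^2*(136*x - 70) + a*(80*x^2 - 12*x - 8)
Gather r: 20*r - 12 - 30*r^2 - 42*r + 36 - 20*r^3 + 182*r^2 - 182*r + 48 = -20*r^3 + 152*r^2 - 204*r + 72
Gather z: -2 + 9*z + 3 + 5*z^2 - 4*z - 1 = 5*z^2 + 5*z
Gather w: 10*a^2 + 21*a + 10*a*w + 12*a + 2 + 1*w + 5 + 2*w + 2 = 10*a^2 + 33*a + w*(10*a + 3) + 9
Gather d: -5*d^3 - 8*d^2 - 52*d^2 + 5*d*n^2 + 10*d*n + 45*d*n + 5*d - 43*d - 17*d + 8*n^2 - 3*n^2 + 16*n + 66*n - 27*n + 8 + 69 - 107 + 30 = -5*d^3 - 60*d^2 + d*(5*n^2 + 55*n - 55) + 5*n^2 + 55*n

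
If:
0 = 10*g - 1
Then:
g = 1/10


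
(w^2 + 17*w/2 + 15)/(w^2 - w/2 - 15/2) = (w + 6)/(w - 3)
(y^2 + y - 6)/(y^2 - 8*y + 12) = (y + 3)/(y - 6)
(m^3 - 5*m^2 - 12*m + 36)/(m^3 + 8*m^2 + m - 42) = (m - 6)/(m + 7)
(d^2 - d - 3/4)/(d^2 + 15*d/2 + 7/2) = (d - 3/2)/(d + 7)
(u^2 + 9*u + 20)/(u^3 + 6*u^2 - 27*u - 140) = (u + 5)/(u^2 + 2*u - 35)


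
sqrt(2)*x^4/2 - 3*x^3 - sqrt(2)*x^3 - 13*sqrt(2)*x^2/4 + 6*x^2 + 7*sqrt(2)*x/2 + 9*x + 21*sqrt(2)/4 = (x - 3)*(x + 1)*(x - 7*sqrt(2)/2)*(sqrt(2)*x/2 + 1/2)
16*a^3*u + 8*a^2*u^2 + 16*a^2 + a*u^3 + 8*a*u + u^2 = (4*a + u)^2*(a*u + 1)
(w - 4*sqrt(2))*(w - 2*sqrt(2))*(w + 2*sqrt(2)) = w^3 - 4*sqrt(2)*w^2 - 8*w + 32*sqrt(2)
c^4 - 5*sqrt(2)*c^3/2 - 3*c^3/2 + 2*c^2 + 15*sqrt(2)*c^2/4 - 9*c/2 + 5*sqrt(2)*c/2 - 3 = (c - 2)*(c + 1/2)*(c - 3*sqrt(2)/2)*(c - sqrt(2))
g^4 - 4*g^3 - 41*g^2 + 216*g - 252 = (g - 6)*(g - 3)*(g - 2)*(g + 7)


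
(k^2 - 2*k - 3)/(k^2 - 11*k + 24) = (k + 1)/(k - 8)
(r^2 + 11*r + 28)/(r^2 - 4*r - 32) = (r + 7)/(r - 8)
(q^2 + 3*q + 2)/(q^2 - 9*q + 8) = (q^2 + 3*q + 2)/(q^2 - 9*q + 8)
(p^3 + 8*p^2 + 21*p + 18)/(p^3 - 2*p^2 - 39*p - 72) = (p + 2)/(p - 8)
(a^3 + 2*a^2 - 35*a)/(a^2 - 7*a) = (a^2 + 2*a - 35)/(a - 7)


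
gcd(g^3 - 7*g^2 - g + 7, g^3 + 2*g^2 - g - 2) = g^2 - 1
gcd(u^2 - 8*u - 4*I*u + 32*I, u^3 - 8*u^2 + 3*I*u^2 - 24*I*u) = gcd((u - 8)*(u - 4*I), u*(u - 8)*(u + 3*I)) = u - 8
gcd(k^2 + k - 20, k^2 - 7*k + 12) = k - 4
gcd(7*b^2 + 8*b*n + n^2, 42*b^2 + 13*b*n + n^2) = 7*b + n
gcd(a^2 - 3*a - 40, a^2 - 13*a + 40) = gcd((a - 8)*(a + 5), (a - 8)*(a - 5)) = a - 8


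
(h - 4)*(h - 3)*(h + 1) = h^3 - 6*h^2 + 5*h + 12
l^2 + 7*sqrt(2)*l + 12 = (l + sqrt(2))*(l + 6*sqrt(2))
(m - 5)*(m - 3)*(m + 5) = m^3 - 3*m^2 - 25*m + 75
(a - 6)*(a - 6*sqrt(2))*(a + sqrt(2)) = a^3 - 5*sqrt(2)*a^2 - 6*a^2 - 12*a + 30*sqrt(2)*a + 72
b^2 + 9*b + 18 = (b + 3)*(b + 6)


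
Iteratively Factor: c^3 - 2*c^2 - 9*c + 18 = (c + 3)*(c^2 - 5*c + 6) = (c - 2)*(c + 3)*(c - 3)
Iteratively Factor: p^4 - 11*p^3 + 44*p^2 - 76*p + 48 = (p - 4)*(p^3 - 7*p^2 + 16*p - 12) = (p - 4)*(p - 2)*(p^2 - 5*p + 6) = (p - 4)*(p - 3)*(p - 2)*(p - 2)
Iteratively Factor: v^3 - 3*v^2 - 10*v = (v + 2)*(v^2 - 5*v) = v*(v + 2)*(v - 5)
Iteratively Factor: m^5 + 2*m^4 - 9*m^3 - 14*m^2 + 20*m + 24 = (m + 2)*(m^4 - 9*m^2 + 4*m + 12) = (m + 2)*(m + 3)*(m^3 - 3*m^2 + 4) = (m - 2)*(m + 2)*(m + 3)*(m^2 - m - 2) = (m - 2)^2*(m + 2)*(m + 3)*(m + 1)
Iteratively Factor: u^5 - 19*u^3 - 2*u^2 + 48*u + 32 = (u + 1)*(u^4 - u^3 - 18*u^2 + 16*u + 32) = (u - 2)*(u + 1)*(u^3 + u^2 - 16*u - 16) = (u - 2)*(u + 1)*(u + 4)*(u^2 - 3*u - 4) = (u - 4)*(u - 2)*(u + 1)*(u + 4)*(u + 1)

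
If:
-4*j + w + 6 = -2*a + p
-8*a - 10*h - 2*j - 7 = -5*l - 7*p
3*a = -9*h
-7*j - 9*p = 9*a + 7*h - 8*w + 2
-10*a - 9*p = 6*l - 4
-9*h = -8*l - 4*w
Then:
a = -9624/16021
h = 3208/16021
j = 74032/48063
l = -72961/48063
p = 102082/48063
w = 167576/48063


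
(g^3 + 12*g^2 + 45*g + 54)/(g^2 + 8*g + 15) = (g^2 + 9*g + 18)/(g + 5)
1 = 1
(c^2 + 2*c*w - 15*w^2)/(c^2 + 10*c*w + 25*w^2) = (c - 3*w)/(c + 5*w)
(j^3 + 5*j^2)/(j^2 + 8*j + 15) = j^2/(j + 3)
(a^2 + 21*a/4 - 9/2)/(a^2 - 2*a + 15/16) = 4*(a + 6)/(4*a - 5)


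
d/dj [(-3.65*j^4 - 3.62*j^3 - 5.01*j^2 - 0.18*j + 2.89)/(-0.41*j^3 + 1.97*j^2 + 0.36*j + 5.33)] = (1.4965*j^6 - 14.381*j^5 - 13.1275*j^4 - 80.572*j^3 - 55.7781*j^2 - 64.7932*j - 1.9998)/(0.1681*j^6 - 1.6154*j^5 + 3.5857*j^4 - 2.9522*j^3 + 21.1298*j^2 + 3.8376*j + 28.4089)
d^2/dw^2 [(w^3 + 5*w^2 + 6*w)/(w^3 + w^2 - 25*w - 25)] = 2*(4*w^6 + 93*w^5 + 543*w^4 + 1806*w^3 + 3150*w^2 + 2325*w - 625)/(w^9 + 3*w^8 - 72*w^7 - 224*w^6 + 1650*w^5 + 5550*w^4 - 10000*w^3 - 45000*w^2 - 46875*w - 15625)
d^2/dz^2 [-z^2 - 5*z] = -2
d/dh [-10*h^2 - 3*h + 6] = -20*h - 3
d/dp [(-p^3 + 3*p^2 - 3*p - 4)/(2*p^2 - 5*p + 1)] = (-2*p^4 + 10*p^3 - 12*p^2 + 22*p - 23)/(4*p^4 - 20*p^3 + 29*p^2 - 10*p + 1)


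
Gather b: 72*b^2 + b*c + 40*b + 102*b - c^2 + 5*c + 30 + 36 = 72*b^2 + b*(c + 142) - c^2 + 5*c + 66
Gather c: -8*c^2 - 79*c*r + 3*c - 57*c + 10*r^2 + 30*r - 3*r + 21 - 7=-8*c^2 + c*(-79*r - 54) + 10*r^2 + 27*r + 14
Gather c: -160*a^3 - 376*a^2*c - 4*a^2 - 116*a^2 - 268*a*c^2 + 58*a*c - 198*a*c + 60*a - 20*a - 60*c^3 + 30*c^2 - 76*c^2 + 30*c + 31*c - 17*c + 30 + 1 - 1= -160*a^3 - 120*a^2 + 40*a - 60*c^3 + c^2*(-268*a - 46) + c*(-376*a^2 - 140*a + 44) + 30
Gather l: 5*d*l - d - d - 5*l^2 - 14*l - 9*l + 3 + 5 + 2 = -2*d - 5*l^2 + l*(5*d - 23) + 10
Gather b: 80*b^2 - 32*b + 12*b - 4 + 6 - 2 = 80*b^2 - 20*b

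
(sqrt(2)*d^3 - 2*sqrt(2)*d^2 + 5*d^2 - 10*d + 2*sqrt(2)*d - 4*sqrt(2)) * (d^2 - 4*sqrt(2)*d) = sqrt(2)*d^5 - 3*d^4 - 2*sqrt(2)*d^4 - 18*sqrt(2)*d^3 + 6*d^3 - 16*d^2 + 36*sqrt(2)*d^2 + 32*d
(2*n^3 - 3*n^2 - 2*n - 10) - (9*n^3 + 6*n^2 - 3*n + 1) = -7*n^3 - 9*n^2 + n - 11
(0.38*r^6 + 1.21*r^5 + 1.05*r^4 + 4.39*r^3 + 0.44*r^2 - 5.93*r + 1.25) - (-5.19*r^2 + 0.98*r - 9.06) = 0.38*r^6 + 1.21*r^5 + 1.05*r^4 + 4.39*r^3 + 5.63*r^2 - 6.91*r + 10.31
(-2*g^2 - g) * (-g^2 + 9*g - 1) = 2*g^4 - 17*g^3 - 7*g^2 + g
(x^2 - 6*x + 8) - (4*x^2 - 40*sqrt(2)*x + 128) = -3*x^2 - 6*x + 40*sqrt(2)*x - 120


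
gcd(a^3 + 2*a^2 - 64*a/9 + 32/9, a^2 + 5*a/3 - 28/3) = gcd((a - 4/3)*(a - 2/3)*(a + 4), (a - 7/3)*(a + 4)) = a + 4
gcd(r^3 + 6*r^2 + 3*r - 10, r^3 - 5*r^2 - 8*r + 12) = r^2 + r - 2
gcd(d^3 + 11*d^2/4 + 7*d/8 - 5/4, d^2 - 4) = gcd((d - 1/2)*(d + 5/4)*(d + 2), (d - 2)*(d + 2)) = d + 2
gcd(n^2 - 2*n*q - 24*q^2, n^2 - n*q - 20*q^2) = n + 4*q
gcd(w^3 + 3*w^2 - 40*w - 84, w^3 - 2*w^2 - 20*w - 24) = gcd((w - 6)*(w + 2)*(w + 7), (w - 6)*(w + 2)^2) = w^2 - 4*w - 12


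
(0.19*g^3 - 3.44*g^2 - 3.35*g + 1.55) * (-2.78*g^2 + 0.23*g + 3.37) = -0.5282*g^5 + 9.6069*g^4 + 9.1621*g^3 - 16.6723*g^2 - 10.933*g + 5.2235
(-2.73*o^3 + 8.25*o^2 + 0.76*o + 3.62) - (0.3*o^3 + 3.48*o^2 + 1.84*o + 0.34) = -3.03*o^3 + 4.77*o^2 - 1.08*o + 3.28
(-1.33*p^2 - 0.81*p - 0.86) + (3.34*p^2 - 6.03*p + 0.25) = 2.01*p^2 - 6.84*p - 0.61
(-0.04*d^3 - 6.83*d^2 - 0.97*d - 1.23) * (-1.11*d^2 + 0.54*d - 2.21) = 0.0444*d^5 + 7.5597*d^4 - 2.5231*d^3 + 15.9358*d^2 + 1.4795*d + 2.7183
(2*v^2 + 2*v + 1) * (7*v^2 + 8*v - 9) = 14*v^4 + 30*v^3 + 5*v^2 - 10*v - 9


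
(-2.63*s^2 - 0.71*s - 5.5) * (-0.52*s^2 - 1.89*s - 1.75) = 1.3676*s^4 + 5.3399*s^3 + 8.8044*s^2 + 11.6375*s + 9.625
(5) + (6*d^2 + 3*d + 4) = 6*d^2 + 3*d + 9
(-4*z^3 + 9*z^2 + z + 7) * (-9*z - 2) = 36*z^4 - 73*z^3 - 27*z^2 - 65*z - 14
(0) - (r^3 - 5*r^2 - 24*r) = -r^3 + 5*r^2 + 24*r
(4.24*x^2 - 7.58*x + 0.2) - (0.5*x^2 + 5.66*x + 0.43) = 3.74*x^2 - 13.24*x - 0.23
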